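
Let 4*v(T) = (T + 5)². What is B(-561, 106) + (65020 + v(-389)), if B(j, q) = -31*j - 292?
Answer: 118983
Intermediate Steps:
v(T) = (5 + T)²/4 (v(T) = (T + 5)²/4 = (5 + T)²/4)
B(j, q) = -292 - 31*j
B(-561, 106) + (65020 + v(-389)) = (-292 - 31*(-561)) + (65020 + (5 - 389)²/4) = (-292 + 17391) + (65020 + (¼)*(-384)²) = 17099 + (65020 + (¼)*147456) = 17099 + (65020 + 36864) = 17099 + 101884 = 118983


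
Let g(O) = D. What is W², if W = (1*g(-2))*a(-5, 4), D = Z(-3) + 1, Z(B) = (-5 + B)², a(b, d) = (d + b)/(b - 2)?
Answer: 4225/49 ≈ 86.224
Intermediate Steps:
a(b, d) = (b + d)/(-2 + b)
D = 65 (D = (-5 - 3)² + 1 = (-8)² + 1 = 64 + 1 = 65)
g(O) = 65
W = 65/7 (W = (1*65)*((-5 + 4)/(-2 - 5)) = 65*(-1/(-7)) = 65*(-⅐*(-1)) = 65*(⅐) = 65/7 ≈ 9.2857)
W² = (65/7)² = 4225/49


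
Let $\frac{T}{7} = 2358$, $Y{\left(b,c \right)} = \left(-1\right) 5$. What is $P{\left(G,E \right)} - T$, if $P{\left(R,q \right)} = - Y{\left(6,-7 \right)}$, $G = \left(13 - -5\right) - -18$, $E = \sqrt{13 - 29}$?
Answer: $-16501$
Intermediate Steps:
$E = 4 i$ ($E = \sqrt{-16} = 4 i \approx 4.0 i$)
$G = 36$ ($G = \left(13 + 5\right) + 18 = 18 + 18 = 36$)
$Y{\left(b,c \right)} = -5$
$T = 16506$ ($T = 7 \cdot 2358 = 16506$)
$P{\left(R,q \right)} = 5$ ($P{\left(R,q \right)} = \left(-1\right) \left(-5\right) = 5$)
$P{\left(G,E \right)} - T = 5 - 16506 = -16501$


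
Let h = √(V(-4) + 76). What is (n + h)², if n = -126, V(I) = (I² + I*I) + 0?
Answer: 15984 - 1512*√3 ≈ 13365.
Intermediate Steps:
V(I) = 2*I² (V(I) = (I² + I²) + 0 = 2*I² + 0 = 2*I²)
h = 6*√3 (h = √(2*(-4)² + 76) = √(2*16 + 76) = √(32 + 76) = √108 = 6*√3 ≈ 10.392)
(n + h)² = (-126 + 6*√3)²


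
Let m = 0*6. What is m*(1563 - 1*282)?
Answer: 0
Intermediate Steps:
m = 0
m*(1563 - 1*282) = 0*(1563 - 1*282) = 0*(1563 - 282) = 0*1281 = 0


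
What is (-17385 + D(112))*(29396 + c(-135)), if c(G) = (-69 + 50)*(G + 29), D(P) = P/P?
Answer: -546031440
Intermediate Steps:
D(P) = 1
c(G) = -551 - 19*G (c(G) = -19*(29 + G) = -551 - 19*G)
(-17385 + D(112))*(29396 + c(-135)) = (-17385 + 1)*(29396 + (-551 - 19*(-135))) = -17384*(29396 + (-551 + 2565)) = -17384*(29396 + 2014) = -17384*31410 = -546031440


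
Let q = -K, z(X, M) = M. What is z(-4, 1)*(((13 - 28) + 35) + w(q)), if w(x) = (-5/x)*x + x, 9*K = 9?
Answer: 14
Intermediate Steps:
K = 1 (K = (1/9)*9 = 1)
q = -1 (q = -1*1 = -1)
w(x) = -5 + x
z(-4, 1)*(((13 - 28) + 35) + w(q)) = 1*(((13 - 28) + 35) + (-5 - 1)) = 1*((-15 + 35) - 6) = 1*(20 - 6) = 1*14 = 14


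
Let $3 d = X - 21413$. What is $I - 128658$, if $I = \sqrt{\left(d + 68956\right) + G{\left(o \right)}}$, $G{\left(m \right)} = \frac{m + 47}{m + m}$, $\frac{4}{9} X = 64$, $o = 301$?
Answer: $-128658 + \frac{11 \sqrt{416916003}}{903} \approx -1.2841 \cdot 10^{5}$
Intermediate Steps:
$X = 144$ ($X = \frac{9}{4} \cdot 64 = 144$)
$G{\left(m \right)} = \frac{47 + m}{2 m}$
$d = - \frac{21269}{3}$ ($d = \frac{144 - 21413}{3} = \frac{1}{3} \left(-21269\right) = - \frac{21269}{3} \approx -7089.7$)
$I = \frac{11 \sqrt{416916003}}{903}$ ($I = \sqrt{\left(- \frac{21269}{3} + 68956\right) + \frac{47 + 301}{2 \cdot 301}} = \sqrt{\frac{185599}{3} + \frac{1}{2} \cdot \frac{1}{301} \cdot 348} = \sqrt{\frac{185599}{3} + \frac{174}{301}} = \sqrt{\frac{55865821}{903}} = \frac{11 \sqrt{416916003}}{903} \approx 248.73$)
$I - 128658 = \frac{11 \sqrt{416916003}}{903} - 128658 = -128658 + \frac{11 \sqrt{416916003}}{903}$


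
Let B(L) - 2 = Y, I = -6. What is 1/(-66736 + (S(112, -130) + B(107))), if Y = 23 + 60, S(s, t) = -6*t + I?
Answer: -1/65877 ≈ -1.5180e-5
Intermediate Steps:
S(s, t) = -6 - 6*t (S(s, t) = -6*t - 6 = -6 - 6*t)
Y = 83
B(L) = 85 (B(L) = 2 + 83 = 85)
1/(-66736 + (S(112, -130) + B(107))) = 1/(-66736 + ((-6 - 6*(-130)) + 85)) = 1/(-66736 + ((-6 + 780) + 85)) = 1/(-66736 + (774 + 85)) = 1/(-66736 + 859) = 1/(-65877) = -1/65877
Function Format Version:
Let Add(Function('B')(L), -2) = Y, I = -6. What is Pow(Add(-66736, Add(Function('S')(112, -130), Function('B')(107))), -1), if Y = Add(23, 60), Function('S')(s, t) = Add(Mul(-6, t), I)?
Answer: Rational(-1, 65877) ≈ -1.5180e-5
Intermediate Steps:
Function('S')(s, t) = Add(-6, Mul(-6, t)) (Function('S')(s, t) = Add(Mul(-6, t), -6) = Add(-6, Mul(-6, t)))
Y = 83
Function('B')(L) = 85 (Function('B')(L) = Add(2, 83) = 85)
Pow(Add(-66736, Add(Function('S')(112, -130), Function('B')(107))), -1) = Pow(Add(-66736, Add(Add(-6, Mul(-6, -130)), 85)), -1) = Pow(Add(-66736, Add(Add(-6, 780), 85)), -1) = Pow(Add(-66736, Add(774, 85)), -1) = Pow(Add(-66736, 859), -1) = Pow(-65877, -1) = Rational(-1, 65877)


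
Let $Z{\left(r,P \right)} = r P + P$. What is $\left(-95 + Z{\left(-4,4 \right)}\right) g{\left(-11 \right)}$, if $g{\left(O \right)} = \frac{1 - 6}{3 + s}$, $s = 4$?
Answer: $\frac{535}{7} \approx 76.429$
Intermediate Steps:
$g{\left(O \right)} = - \frac{5}{7}$ ($g{\left(O \right)} = \frac{1 - 6}{3 + 4} = - \frac{5}{7}$)
$Z{\left(r,P \right)} = P + P r$ ($Z{\left(r,P \right)} = P r + P = P + P r$)
$\left(-95 + Z{\left(-4,4 \right)}\right) g{\left(-11 \right)} = \left(-95 + 4 \left(1 - 4\right)\right) \left(- \frac{5}{7}\right) = \left(-95 + 4 \left(-3\right)\right) \left(- \frac{5}{7}\right) = \left(-95 - 12\right) \left(- \frac{5}{7}\right) = \left(-107\right) \left(- \frac{5}{7}\right) = \frac{535}{7}$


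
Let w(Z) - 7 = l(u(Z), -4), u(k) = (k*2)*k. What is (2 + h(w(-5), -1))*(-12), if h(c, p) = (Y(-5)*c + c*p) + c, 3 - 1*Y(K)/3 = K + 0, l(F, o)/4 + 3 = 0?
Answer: 1416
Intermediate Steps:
u(k) = 2*k² (u(k) = (2*k)*k = 2*k²)
l(F, o) = -12 (l(F, o) = -12 + 4*0 = -12 + 0 = -12)
w(Z) = -5 (w(Z) = 7 - 12 = -5)
Y(K) = 9 - 3*K (Y(K) = 9 - 3*(K + 0) = 9 - 3*K)
h(c, p) = 25*c + c*p (h(c, p) = ((9 - 3*(-5))*c + c*p) + c = ((9 + 15)*c + c*p) + c = (24*c + c*p) + c = 25*c + c*p)
(2 + h(w(-5), -1))*(-12) = (2 - 5*(25 - 1))*(-12) = (2 - 5*24)*(-12) = (2 - 120)*(-12) = -118*(-12) = 1416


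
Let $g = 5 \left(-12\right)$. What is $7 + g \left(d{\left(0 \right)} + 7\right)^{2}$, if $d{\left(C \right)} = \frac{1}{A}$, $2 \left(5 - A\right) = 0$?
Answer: $- \frac{15517}{5} \approx -3103.4$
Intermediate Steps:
$A = 5$ ($A = 5 - 0 = 5 + 0 = 5$)
$g = -60$
$d{\left(C \right)} = \frac{1}{5}$
$7 + g \left(d{\left(0 \right)} + 7\right)^{2} = 7 - 60 \left(\frac{1}{5} + 7\right)^{2} = 7 - 60 \left(\frac{36}{5}\right)^{2} = 7 - \frac{15552}{5} = - \frac{15517}{5}$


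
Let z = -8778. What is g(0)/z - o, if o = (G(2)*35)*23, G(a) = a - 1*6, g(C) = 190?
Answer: 743815/231 ≈ 3220.0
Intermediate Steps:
G(a) = -6 + a (G(a) = a - 6 = -6 + a)
o = -3220 (o = ((-6 + 2)*35)*23 = -4*35*23 = -140*23 = -3220)
g(0)/z - o = 190/(-8778) - 1*(-3220) = 190*(-1/8778) + 3220 = -5/231 + 3220 = 743815/231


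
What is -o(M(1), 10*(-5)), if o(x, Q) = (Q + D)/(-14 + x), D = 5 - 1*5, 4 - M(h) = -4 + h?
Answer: -50/7 ≈ -7.1429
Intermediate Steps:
M(h) = 8 - h (M(h) = 4 - (-4 + h) = 4 + (4 - h) = 8 - h)
D = 0 (D = 5 - 5 = 0)
o(x, Q) = Q/(-14 + x) (o(x, Q) = (Q + 0)/(-14 + x) = Q/(-14 + x))
-o(M(1), 10*(-5)) = -10*(-5)/(-14 + (8 - 1*1)) = -(-50)/(-14 + (8 - 1)) = -(-50)/(-14 + 7) = -(-50)/(-7) = -(-50)*(-1)/7 = -1*50/7 = -50/7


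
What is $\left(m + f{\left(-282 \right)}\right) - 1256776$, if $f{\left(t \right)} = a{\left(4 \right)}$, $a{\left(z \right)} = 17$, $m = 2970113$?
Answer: $1713354$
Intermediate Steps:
$f{\left(t \right)} = 17$
$\left(m + f{\left(-282 \right)}\right) - 1256776 = \left(2970113 + 17\right) - 1256776 = 2970130 - 1256776 = 1713354$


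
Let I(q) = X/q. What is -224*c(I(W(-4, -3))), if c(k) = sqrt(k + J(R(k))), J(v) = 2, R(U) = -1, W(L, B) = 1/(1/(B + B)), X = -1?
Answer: -112*sqrt(78)/3 ≈ -329.72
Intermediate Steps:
W(L, B) = 2*B (W(L, B) = 1/(1/(2*B)) = 2*B)
I(q) = -1/q
c(k) = sqrt(2 + k) (c(k) = sqrt(k + 2) = sqrt(2 + k))
-224*c(I(W(-4, -3))) = -224*sqrt(2 - 1/(2*(-3))) = -224*sqrt(2 - 1/(-6)) = -224*sqrt(2 - 1*(-1/6)) = -224*sqrt(2 + 1/6) = -112*sqrt(78)/3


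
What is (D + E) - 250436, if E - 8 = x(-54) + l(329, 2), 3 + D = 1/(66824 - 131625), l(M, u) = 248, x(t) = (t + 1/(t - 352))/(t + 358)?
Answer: -2000964710633541/7997998624 ≈ -2.5018e+5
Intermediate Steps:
x(t) = (t + 1/(-352 + t))/(358 + t)
D = -194404/64801 (D = -3 + 1/(66824 - 131625) = -3 + 1/(-64801) = -3 - 1/64801 = -194404/64801 ≈ -3.0000)
E = 31574619/123424 (E = 8 + ((1 + (-54)² - 352*(-54))/(-126016 + (-54)² + 6*(-54)) + 248) = 8 + ((1 + 2916 + 19008)/(-126016 + 2916 - 324) + 248) = 8 + (21925/(-123424) + 248) = 8 + (-1/123424*21925 + 248) = 8 + (-21925/123424 + 248) = 8 + 30587227/123424 = 31574619/123424 ≈ 255.82)
(D + E) - 250436 = (-194404/64801 + 31574619/123424) - 250436 = 2022072766523/7997998624 - 250436 = -2000964710633541/7997998624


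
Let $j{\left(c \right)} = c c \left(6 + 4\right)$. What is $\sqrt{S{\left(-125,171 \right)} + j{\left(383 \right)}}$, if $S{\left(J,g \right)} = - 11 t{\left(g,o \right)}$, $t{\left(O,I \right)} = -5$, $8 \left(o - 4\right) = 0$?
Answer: $\sqrt{1466945} \approx 1211.2$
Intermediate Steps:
$o = 4$ ($o = 4 + \frac{1}{8} \cdot 0 = 4 + 0 = 4$)
$S{\left(J,g \right)} = 55$ ($S{\left(J,g \right)} = \left(-11\right) \left(-5\right) = 55$)
$j{\left(c \right)} = 10 c^{2}$ ($j{\left(c \right)} = c^{2} \cdot 10 = 10 c^{2}$)
$\sqrt{S{\left(-125,171 \right)} + j{\left(383 \right)}} = \sqrt{55 + 10 \cdot 383^{2}} = \sqrt{55 + 10 \cdot 146689} = \sqrt{55 + 1466890} = \sqrt{1466945}$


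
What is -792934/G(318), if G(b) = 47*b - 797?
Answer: -792934/14149 ≈ -56.042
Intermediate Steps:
G(b) = -797 + 47*b
-792934/G(318) = -792934/(-797 + 47*318) = -792934/(-797 + 14946) = -792934/14149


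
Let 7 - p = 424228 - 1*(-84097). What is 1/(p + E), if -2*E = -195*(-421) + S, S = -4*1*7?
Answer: -2/1098703 ≈ -1.8203e-6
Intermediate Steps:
S = -28 (S = -4*7 = -28)
p = -508318 (p = 7 - (424228 - 1*(-84097)) = 7 - (424228 + 84097) = 7 - 1*508325 = 7 - 508325 = -508318)
E = -82067/2 (E = -(-195*(-421) - 28)/2 = -(82095 - 28)/2 = -1/2*82067 = -82067/2 ≈ -41034.)
1/(p + E) = 1/(-508318 - 82067/2) = 1/(-1098703/2) = -2/1098703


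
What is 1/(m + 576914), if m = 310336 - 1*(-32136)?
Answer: 1/919386 ≈ 1.0877e-6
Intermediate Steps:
m = 342472 (m = 310336 + 32136 = 342472)
1/(m + 576914) = 1/(342472 + 576914) = 1/919386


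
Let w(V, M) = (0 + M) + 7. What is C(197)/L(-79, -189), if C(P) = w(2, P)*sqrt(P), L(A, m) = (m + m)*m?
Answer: 34*sqrt(197)/11907 ≈ 0.040078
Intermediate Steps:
w(V, M) = 7 + M (w(V, M) = M + 7 = 7 + M)
L(A, m) = 2*m**2 (L(A, m) = (2*m)*m = 2*m**2)
C(P) = sqrt(P)*(7 + P) (C(P) = (7 + P)*sqrt(P) = sqrt(P)*(7 + P))
C(197)/L(-79, -189) = (sqrt(197)*(7 + 197))/((2*(-189)**2)) = (sqrt(197)*204)/((2*35721)) = (204*sqrt(197))/71442 = (204*sqrt(197))*(1/71442) = 34*sqrt(197)/11907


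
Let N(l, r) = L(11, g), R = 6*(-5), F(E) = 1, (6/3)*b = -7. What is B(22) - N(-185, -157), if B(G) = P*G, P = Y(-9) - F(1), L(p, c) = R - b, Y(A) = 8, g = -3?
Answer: 361/2 ≈ 180.50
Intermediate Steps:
b = -7/2 (b = (½)*(-7) = -7/2 ≈ -3.5000)
R = -30
L(p, c) = -53/2 (L(p, c) = -30 - 1*(-7/2) = -30 + 7/2 = -53/2)
N(l, r) = -53/2
P = 7 (P = 8 - 1*1 = 8 - 1 = 7)
B(G) = 7*G
B(22) - N(-185, -157) = 7*22 - 1*(-53/2) = 154 + 53/2 = 361/2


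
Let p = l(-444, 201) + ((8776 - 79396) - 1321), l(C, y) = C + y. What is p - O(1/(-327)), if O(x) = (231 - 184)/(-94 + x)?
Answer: -2218848607/30739 ≈ -72184.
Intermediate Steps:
O(x) = 47/(-94 + x)
p = -72184 (p = (-444 + 201) + ((8776 - 79396) - 1321) = -243 + (-70620 - 1321) = -243 - 71941 = -72184)
p - O(1/(-327)) = -72184 - 47/(-94 + 1/(-327)) = -72184 - 47/(-94 - 1/327) = -72184 - 47/(-30739/327) = -72184 - 47*(-327)/30739 = -72184 - 1*(-15369/30739) = -72184 + 15369/30739 = -2218848607/30739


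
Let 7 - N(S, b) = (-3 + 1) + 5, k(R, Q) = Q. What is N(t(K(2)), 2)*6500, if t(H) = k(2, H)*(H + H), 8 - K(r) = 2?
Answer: 26000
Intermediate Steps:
K(r) = 6 (K(r) = 8 - 1*2 = 8 - 2 = 6)
t(H) = 2*H**2 (t(H) = H*(H + H) = H*(2*H) = 2*H**2)
N(S, b) = 4 (N(S, b) = 7 - ((-3 + 1) + 5) = 7 - (-2 + 5) = 7 - 1*3 = 7 - 3 = 4)
N(t(K(2)), 2)*6500 = 4*6500 = 26000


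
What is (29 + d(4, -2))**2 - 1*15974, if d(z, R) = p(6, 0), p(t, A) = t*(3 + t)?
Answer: -9085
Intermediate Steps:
d(z, R) = 54 (d(z, R) = 6*(3 + 6) = 6*9 = 54)
(29 + d(4, -2))**2 - 1*15974 = (29 + 54)**2 - 1*15974 = 83**2 - 15974 = 6889 - 15974 = -9085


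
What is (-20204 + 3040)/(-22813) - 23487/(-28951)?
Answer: 147531985/94351309 ≈ 1.5636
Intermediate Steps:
(-20204 + 3040)/(-22813) - 23487/(-28951) = -17164*(-1/22813) - 23487*(-1/28951) = 2452/3259 + 23487/28951 = 147531985/94351309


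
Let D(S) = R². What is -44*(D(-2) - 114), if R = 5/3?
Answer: 44044/9 ≈ 4893.8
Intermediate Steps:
R = 5/3 (R = 5*(⅓) = 5/3 ≈ 1.6667)
D(S) = 25/9 (D(S) = (5/3)² = 25/9)
-44*(D(-2) - 114) = -44*(25/9 - 114) = -44*(-1001/9) = 44044/9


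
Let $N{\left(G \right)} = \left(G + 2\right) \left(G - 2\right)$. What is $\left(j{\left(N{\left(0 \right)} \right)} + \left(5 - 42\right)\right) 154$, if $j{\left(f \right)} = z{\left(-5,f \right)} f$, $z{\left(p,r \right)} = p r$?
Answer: $-18018$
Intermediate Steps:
$N{\left(G \right)} = \left(-2 + G\right) \left(2 + G\right)$ ($N{\left(G \right)} = \left(2 + G\right) \left(-2 + G\right) = \left(-2 + G\right) \left(2 + G\right)$)
$j{\left(f \right)} = - 5 f^{2}$ ($j{\left(f \right)} = - 5 f f = - 5 f^{2}$)
$\left(j{\left(N{\left(0 \right)} \right)} + \left(5 - 42\right)\right) 154 = \left(- 5 \left(-4 + 0^{2}\right)^{2} + \left(5 - 42\right)\right) 154 = \left(- 5 \left(-4 + 0\right)^{2} + \left(5 - 42\right)\right) 154 = \left(- 5 \left(-4\right)^{2} - 37\right) 154 = \left(\left(-5\right) 16 - 37\right) 154 = \left(-80 - 37\right) 154 = \left(-117\right) 154 = -18018$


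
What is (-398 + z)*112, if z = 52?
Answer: -38752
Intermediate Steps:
(-398 + z)*112 = (-398 + 52)*112 = -346*112 = -38752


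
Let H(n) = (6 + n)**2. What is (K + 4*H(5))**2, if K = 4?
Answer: 238144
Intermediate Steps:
(K + 4*H(5))**2 = (4 + 4*(6 + 5)**2)**2 = (4 + 4*11**2)**2 = (4 + 4*121)**2 = (4 + 484)**2 = 488**2 = 238144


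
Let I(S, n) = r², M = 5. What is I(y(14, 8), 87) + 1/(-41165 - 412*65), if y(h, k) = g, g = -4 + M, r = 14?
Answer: 13317219/67945 ≈ 196.00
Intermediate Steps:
g = 1 (g = -4 + 5 = 1)
y(h, k) = 1
I(S, n) = 196 (I(S, n) = 14² = 196)
I(y(14, 8), 87) + 1/(-41165 - 412*65) = 196 + 1/(-41165 - 412*65) = 196 + 1/(-41165 - 26780) = 196 + 1/(-67945) = 196 - 1/67945 = 13317219/67945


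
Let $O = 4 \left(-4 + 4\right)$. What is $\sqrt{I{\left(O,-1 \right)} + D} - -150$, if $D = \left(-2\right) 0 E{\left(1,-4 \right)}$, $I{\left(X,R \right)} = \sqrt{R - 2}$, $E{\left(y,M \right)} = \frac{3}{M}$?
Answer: $150 + \sqrt[4]{3} \sqrt{i} \approx 150.93 + 0.9306 i$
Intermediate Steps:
$O = 0$ ($O = 4 \cdot 0 = 0$)
$I{\left(X,R \right)} = \sqrt{-2 + R}$
$D = 0$ ($D = \left(-2\right) 0 \frac{3}{-4} = 0 \cdot 3 \left(- \frac{1}{4}\right) = 0 \left(- \frac{3}{4}\right) = 0$)
$\sqrt{I{\left(O,-1 \right)} + D} - -150 = \sqrt{\sqrt{-2 - 1} + 0} - -150 = \sqrt{\sqrt{-3} + 0} + 150 = \sqrt{i \sqrt{3} + 0} + 150 = \sqrt{i \sqrt{3}} + 150 = \sqrt[4]{3} \sqrt{i} + 150 = 150 + \sqrt[4]{3} \sqrt{i}$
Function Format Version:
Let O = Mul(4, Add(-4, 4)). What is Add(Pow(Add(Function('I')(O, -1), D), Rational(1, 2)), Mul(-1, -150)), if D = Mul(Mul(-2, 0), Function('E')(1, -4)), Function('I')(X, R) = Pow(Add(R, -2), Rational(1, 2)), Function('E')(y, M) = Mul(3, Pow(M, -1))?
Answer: Add(150, Mul(Pow(3, Rational(1, 4)), Pow(I, Rational(1, 2)))) ≈ Add(150.93, Mul(0.93060, I))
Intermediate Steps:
O = 0 (O = Mul(4, 0) = 0)
Function('I')(X, R) = Pow(Add(-2, R), Rational(1, 2))
D = 0 (D = Mul(Mul(-2, 0), Mul(3, Pow(-4, -1))) = Mul(0, Mul(3, Rational(-1, 4))) = Mul(0, Rational(-3, 4)) = 0)
Add(Pow(Add(Function('I')(O, -1), D), Rational(1, 2)), Mul(-1, -150)) = Add(Pow(Add(Pow(Add(-2, -1), Rational(1, 2)), 0), Rational(1, 2)), Mul(-1, -150)) = Add(Pow(Add(Pow(-3, Rational(1, 2)), 0), Rational(1, 2)), 150) = Add(Pow(Add(Mul(I, Pow(3, Rational(1, 2))), 0), Rational(1, 2)), 150) = Add(Pow(Mul(I, Pow(3, Rational(1, 2))), Rational(1, 2)), 150) = Add(Mul(Pow(3, Rational(1, 4)), Pow(I, Rational(1, 2))), 150) = Add(150, Mul(Pow(3, Rational(1, 4)), Pow(I, Rational(1, 2))))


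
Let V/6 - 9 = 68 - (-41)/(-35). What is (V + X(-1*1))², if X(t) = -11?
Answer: 241460521/1225 ≈ 1.9711e+5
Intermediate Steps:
V = 15924/35 (V = 54 + 6*(68 - (-41)/(-35)) = 54 + 6*(68 - (-41)*(-1)/35) = 54 + 6*(68 - 1*41/35) = 54 + 6*(68 - 41/35) = 54 + 6*(2339/35) = 54 + 14034/35 = 15924/35 ≈ 454.97)
(V + X(-1*1))² = (15924/35 - 11)² = (15539/35)² = 241460521/1225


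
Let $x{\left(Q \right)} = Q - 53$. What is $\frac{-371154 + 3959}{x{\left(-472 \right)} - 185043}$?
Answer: $\frac{367195}{185568} \approx 1.9788$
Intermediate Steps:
$x{\left(Q \right)} = -53 + Q$ ($x{\left(Q \right)} = Q - 53 = -53 + Q$)
$\frac{-371154 + 3959}{x{\left(-472 \right)} - 185043} = \frac{-371154 + 3959}{\left(-53 - 472\right) - 185043} = - \frac{367195}{-525 - 185043} = - \frac{367195}{-185568} = \left(-367195\right) \left(- \frac{1}{185568}\right) = \frac{367195}{185568}$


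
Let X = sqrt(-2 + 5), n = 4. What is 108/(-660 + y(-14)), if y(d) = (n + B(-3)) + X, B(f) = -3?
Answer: -35586/217139 - 54*sqrt(3)/217139 ≈ -0.16432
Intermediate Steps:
X = sqrt(3) ≈ 1.7320
y(d) = 1 + sqrt(3) (y(d) = (4 - 3) + sqrt(3) = 1 + sqrt(3))
108/(-660 + y(-14)) = 108/(-660 + (1 + sqrt(3))) = 108/(-659 + sqrt(3))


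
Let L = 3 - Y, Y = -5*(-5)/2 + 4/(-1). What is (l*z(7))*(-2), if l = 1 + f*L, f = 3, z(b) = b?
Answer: 217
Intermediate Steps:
Y = 17/2 (Y = 25*(1/2) + 4*(-1) = 25/2 - 4 = 17/2 ≈ 8.5000)
L = -11/2 (L = 3 - 1*17/2 = 3 - 17/2 = -11/2 ≈ -5.5000)
l = -31/2 (l = 1 + 3*(-11/2) = 1 - 33/2 = -31/2 ≈ -15.500)
(l*z(7))*(-2) = -31/2*7*(-2) = -217/2*(-2) = 217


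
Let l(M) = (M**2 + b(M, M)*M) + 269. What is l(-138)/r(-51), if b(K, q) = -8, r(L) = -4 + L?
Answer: -20417/55 ≈ -371.22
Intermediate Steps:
l(M) = 269 + M**2 - 8*M (l(M) = (M**2 - 8*M) + 269 = 269 + M**2 - 8*M)
l(-138)/r(-51) = (269 + (-138)**2 - 8*(-138))/(-4 - 51) = (269 + 19044 + 1104)/(-55) = 20417*(-1/55) = -20417/55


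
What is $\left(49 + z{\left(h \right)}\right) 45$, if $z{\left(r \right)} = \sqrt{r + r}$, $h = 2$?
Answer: $2295$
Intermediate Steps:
$z{\left(r \right)} = \sqrt{2} \sqrt{r}$ ($z{\left(r \right)} = \sqrt{2 r} = \sqrt{2} \sqrt{r}$)
$\left(49 + z{\left(h \right)}\right) 45 = \left(49 + \sqrt{2} \sqrt{2}\right) 45 = \left(49 + 2\right) 45 = 51 \cdot 45 = 2295$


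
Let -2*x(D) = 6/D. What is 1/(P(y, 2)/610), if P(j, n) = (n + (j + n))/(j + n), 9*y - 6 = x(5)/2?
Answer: 48190/139 ≈ 346.69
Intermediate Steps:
x(D) = -3/D
y = 19/30 (y = ⅔ + (-3/5/2)/9 = ⅔ + (-3*⅕*(½))/9 = ⅔ + (-⅗*½)/9 = ⅔ + (⅑)*(-3/10) = ⅔ - 1/30 = 19/30 ≈ 0.63333)
P(j, n) = (j + 2*n)/(j + n)
1/(P(y, 2)/610) = 1/(((19/30 + 2*2)/(19/30 + 2))/610) = 1/(((19/30 + 4)/(79/30))*(1/610)) = 1/(((30/79)*(139/30))*(1/610)) = 1/((139/79)*(1/610)) = 1/(139/48190) = 48190/139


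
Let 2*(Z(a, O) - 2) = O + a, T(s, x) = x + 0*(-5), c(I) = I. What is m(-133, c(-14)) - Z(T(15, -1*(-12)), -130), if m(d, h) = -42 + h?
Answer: 1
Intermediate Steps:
T(s, x) = x (T(s, x) = x + 0 = x)
Z(a, O) = 2 + O/2 + a/2 (Z(a, O) = 2 + (O + a)/2 = 2 + (O/2 + a/2) = 2 + O/2 + a/2)
m(-133, c(-14)) - Z(T(15, -1*(-12)), -130) = (-42 - 14) - (2 + (½)*(-130) + (-1*(-12))/2) = -56 - (2 - 65 + (½)*12) = -56 - (2 - 65 + 6) = -56 - 1*(-57) = -56 + 57 = 1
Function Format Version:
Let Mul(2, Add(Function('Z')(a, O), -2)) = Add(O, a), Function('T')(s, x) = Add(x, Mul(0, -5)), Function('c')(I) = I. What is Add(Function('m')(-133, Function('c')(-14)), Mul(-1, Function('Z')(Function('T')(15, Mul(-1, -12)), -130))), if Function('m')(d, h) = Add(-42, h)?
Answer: 1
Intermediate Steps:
Function('T')(s, x) = x (Function('T')(s, x) = Add(x, 0) = x)
Function('Z')(a, O) = Add(2, Mul(Rational(1, 2), O), Mul(Rational(1, 2), a)) (Function('Z')(a, O) = Add(2, Mul(Rational(1, 2), Add(O, a))) = Add(2, Add(Mul(Rational(1, 2), O), Mul(Rational(1, 2), a))) = Add(2, Mul(Rational(1, 2), O), Mul(Rational(1, 2), a)))
Add(Function('m')(-133, Function('c')(-14)), Mul(-1, Function('Z')(Function('T')(15, Mul(-1, -12)), -130))) = Add(Add(-42, -14), Mul(-1, Add(2, Mul(Rational(1, 2), -130), Mul(Rational(1, 2), Mul(-1, -12))))) = Add(-56, Mul(-1, Add(2, -65, Mul(Rational(1, 2), 12)))) = Add(-56, Mul(-1, Add(2, -65, 6))) = Add(-56, Mul(-1, -57)) = Add(-56, 57) = 1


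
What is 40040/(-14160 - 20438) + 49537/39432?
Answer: 67511923/682134168 ≈ 0.098972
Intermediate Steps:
40040/(-14160 - 20438) + 49537/39432 = 40040/(-34598) + 49537*(1/39432) = 40040*(-1/34598) + 49537/39432 = -20020/17299 + 49537/39432 = 67511923/682134168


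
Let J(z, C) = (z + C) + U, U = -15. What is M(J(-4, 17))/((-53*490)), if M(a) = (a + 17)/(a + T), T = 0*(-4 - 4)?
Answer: 3/10388 ≈ 0.00028879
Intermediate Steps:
T = 0 (T = 0*(-8) = 0)
J(z, C) = -15 + C + z (J(z, C) = (z + C) - 15 = (C + z) - 15 = -15 + C + z)
M(a) = (17 + a)/a (M(a) = (a + 17)/(a + 0) = (17 + a)/a)
M(J(-4, 17))/((-53*490)) = ((17 + (-15 + 17 - 4))/(-15 + 17 - 4))/((-53*490)) = ((17 - 2)/(-2))/(-25970) = -½*15*(-1/25970) = -15/2*(-1/25970) = 3/10388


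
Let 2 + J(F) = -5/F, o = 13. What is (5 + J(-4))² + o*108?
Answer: 22753/16 ≈ 1422.1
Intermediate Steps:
J(F) = -2 - 5/F
(5 + J(-4))² + o*108 = (5 + (-2 - 5/(-4)))² + 13*108 = (5 + (-2 - 5*(-¼)))² + 1404 = (5 + (-2 + 5/4))² + 1404 = (5 - ¾)² + 1404 = (17/4)² + 1404 = 289/16 + 1404 = 22753/16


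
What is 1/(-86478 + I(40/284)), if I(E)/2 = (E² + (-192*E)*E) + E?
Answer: -5041/435972378 ≈ -1.1563e-5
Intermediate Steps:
I(E) = -382*E² + 2*E (I(E) = 2*((E² + (-192*E)*E) + E) = 2*((E² - 192*E²) + E) = 2*(-191*E² + E) = 2*(E - 191*E²) = -382*E² + 2*E)
1/(-86478 + I(40/284)) = 1/(-86478 + 2*(40/284)*(1 - 7640/284)) = 1/(-86478 + 2*(40*(1/284))*(1 - 7640/284)) = 1/(-86478 + 2*(10/71)*(1 - 191*10/71)) = 1/(-86478 + 2*(10/71)*(1 - 1910/71)) = 1/(-86478 + 2*(10/71)*(-1839/71)) = 1/(-86478 - 36780/5041) = 1/(-435972378/5041) = -5041/435972378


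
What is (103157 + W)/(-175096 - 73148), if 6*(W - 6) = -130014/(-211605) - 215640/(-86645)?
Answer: -10508072648616/25285741097305 ≈ -0.41557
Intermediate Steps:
W = 7965979037/1222301015 (W = 6 + (-130014/(-211605) - 215640/(-86645))/6 = 6 + (-130014*(-1/211605) - 215640*(-1/86645))/6 = 6 + (43338/70535 + 43128/17329)/6 = 6 + (⅙)*(3793037682/1222301015) = 6 + 632172947/1222301015 = 7965979037/1222301015 ≈ 6.5172)
(103157 + W)/(-175096 - 73148) = (103157 + 7965979037/1222301015)/(-175096 - 73148) = (126096871783392/1222301015)/(-248244) = (126096871783392/1222301015)*(-1/248244) = -10508072648616/25285741097305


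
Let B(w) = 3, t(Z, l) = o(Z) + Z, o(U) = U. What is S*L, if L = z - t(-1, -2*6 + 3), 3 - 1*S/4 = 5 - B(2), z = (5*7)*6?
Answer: 848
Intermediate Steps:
t(Z, l) = 2*Z (t(Z, l) = Z + Z = 2*Z)
z = 210 (z = 35*6 = 210)
S = 4 (S = 12 - 4*(5 - 1*3) = 12 - 4*(5 - 3) = 12 - 4*2 = 12 - 8 = 4)
L = 212 (L = 210 - 2*(-1) = 210 - 1*(-2) = 210 + 2 = 212)
S*L = 4*212 = 848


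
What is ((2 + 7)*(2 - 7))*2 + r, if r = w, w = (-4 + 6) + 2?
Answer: -86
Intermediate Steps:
w = 4 (w = 2 + 2 = 4)
r = 4
((2 + 7)*(2 - 7))*2 + r = ((2 + 7)*(2 - 7))*2 + 4 = (9*(-5))*2 + 4 = -45*2 + 4 = -90 + 4 = -86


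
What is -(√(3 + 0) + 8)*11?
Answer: -88 - 11*√3 ≈ -107.05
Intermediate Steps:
-(√(3 + 0) + 8)*11 = -(√3 + 8)*11 = -(8 + √3)*11 = -(88 + 11*√3) = -88 - 11*√3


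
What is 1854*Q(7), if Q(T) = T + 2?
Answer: 16686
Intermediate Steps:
Q(T) = 2 + T
1854*Q(7) = 1854*(2 + 7) = 1854*9 = 16686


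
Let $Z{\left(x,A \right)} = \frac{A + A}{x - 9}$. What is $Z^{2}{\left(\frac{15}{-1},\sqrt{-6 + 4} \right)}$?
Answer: $- \frac{1}{72} \approx -0.013889$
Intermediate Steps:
$Z{\left(x,A \right)} = \frac{2 A}{-9 + x}$
$Z^{2}{\left(\frac{15}{-1},\sqrt{-6 + 4} \right)} = \left(\frac{2 \sqrt{-6 + 4}}{-9 + \frac{15}{-1}}\right)^{2} = \left(\frac{2 \sqrt{-2}}{-9 + 15 \left(-1\right)}\right)^{2} = \left(\frac{2 i \sqrt{2}}{-9 - 15}\right)^{2} = \left(\frac{2 i \sqrt{2}}{-24}\right)^{2} = \left(2 i \sqrt{2} \left(- \frac{1}{24}\right)\right)^{2} = \left(- \frac{i \sqrt{2}}{12}\right)^{2} = - \frac{1}{72}$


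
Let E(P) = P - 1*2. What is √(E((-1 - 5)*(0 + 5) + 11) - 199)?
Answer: 2*I*√55 ≈ 14.832*I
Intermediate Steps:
E(P) = -2 + P (E(P) = P - 2 = -2 + P)
√(E((-1 - 5)*(0 + 5) + 11) - 199) = √((-2 + ((-1 - 5)*(0 + 5) + 11)) - 199) = √((-2 + (-6*5 + 11)) - 199) = √((-2 + (-30 + 11)) - 199) = √((-2 - 19) - 199) = √(-21 - 199) = √(-220) = 2*I*√55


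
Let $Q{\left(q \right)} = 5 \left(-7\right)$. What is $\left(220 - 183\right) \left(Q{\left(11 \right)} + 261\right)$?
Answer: $8362$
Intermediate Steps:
$Q{\left(q \right)} = -35$
$\left(220 - 183\right) \left(Q{\left(11 \right)} + 261\right) = \left(220 - 183\right) \left(-35 + 261\right) = 37 \cdot 226 = 8362$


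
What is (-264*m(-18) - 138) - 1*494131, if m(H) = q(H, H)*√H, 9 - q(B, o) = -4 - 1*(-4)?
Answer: -494269 - 7128*I*√2 ≈ -4.9427e+5 - 10081.0*I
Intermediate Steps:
q(B, o) = 9 (q(B, o) = 9 - (-4 - 1*(-4)) = 9 - (-4 + 4) = 9 - 1*0 = 9 + 0 = 9)
m(H) = 9*√H
(-264*m(-18) - 138) - 1*494131 = (-2376*√(-18) - 138) - 1*494131 = (-2376*3*I*√2 - 138) - 494131 = (-7128*I*√2 - 138) - 494131 = (-138 - 7128*I*√2) - 494131 = -494269 - 7128*I*√2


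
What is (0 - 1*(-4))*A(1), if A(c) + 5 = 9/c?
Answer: 16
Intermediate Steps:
A(c) = -5 + 9/c
(0 - 1*(-4))*A(1) = (0 - 1*(-4))*(-5 + 9/1) = (0 + 4)*(-5 + 9*1) = 4*(-5 + 9) = 4*4 = 16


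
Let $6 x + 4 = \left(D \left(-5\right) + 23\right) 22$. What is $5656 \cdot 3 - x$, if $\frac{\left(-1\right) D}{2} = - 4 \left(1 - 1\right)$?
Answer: $\frac{50653}{3} \approx 16884.0$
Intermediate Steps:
$D = 0$ ($D = - 2 \left(- 4 \left(1 - 1\right)\right) = - 2 \left(\left(-4\right) 0\right) = \left(-2\right) 0 = 0$)
$x = \frac{251}{3}$ ($x = - \frac{2}{3} + \frac{\left(0 \left(-5\right) + 23\right) 22}{6} = - \frac{2}{3} + \frac{\left(0 + 23\right) 22}{6} = - \frac{2}{3} + \frac{23 \cdot 22}{6} = - \frac{2}{3} + \frac{1}{6} \cdot 506 = - \frac{2}{3} + \frac{253}{3} = \frac{251}{3} \approx 83.667$)
$5656 \cdot 3 - x = 5656 \cdot 3 - \frac{251}{3} = 16968 - \frac{251}{3} = \frac{50653}{3}$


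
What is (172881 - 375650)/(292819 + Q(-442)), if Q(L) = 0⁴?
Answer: -202769/292819 ≈ -0.69247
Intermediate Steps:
Q(L) = 0
(172881 - 375650)/(292819 + Q(-442)) = (172881 - 375650)/(292819 + 0) = -202769/292819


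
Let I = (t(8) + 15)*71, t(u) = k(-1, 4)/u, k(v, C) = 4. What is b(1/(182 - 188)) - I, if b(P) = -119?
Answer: -2439/2 ≈ -1219.5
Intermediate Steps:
t(u) = 4/u
I = 2201/2 (I = (4/8 + 15)*71 = (4*(⅛) + 15)*71 = (½ + 15)*71 = (31/2)*71 = 2201/2 ≈ 1100.5)
b(1/(182 - 188)) - I = -119 - 1*2201/2 = -119 - 2201/2 = -2439/2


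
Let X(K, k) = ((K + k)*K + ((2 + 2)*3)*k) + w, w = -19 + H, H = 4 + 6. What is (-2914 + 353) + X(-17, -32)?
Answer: -2121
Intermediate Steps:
H = 10
w = -9 (w = -19 + 10 = -9)
X(K, k) = -9 + 12*k + K*(K + k) (X(K, k) = ((K + k)*K + ((2 + 2)*3)*k) - 9 = (K*(K + k) + (4*3)*k) - 9 = (K*(K + k) + 12*k) - 9 = (12*k + K*(K + k)) - 9 = -9 + 12*k + K*(K + k))
(-2914 + 353) + X(-17, -32) = (-2914 + 353) + (-9 + (-17)² + 12*(-32) - 17*(-32)) = -2561 + (-9 + 289 - 384 + 544) = -2561 + 440 = -2121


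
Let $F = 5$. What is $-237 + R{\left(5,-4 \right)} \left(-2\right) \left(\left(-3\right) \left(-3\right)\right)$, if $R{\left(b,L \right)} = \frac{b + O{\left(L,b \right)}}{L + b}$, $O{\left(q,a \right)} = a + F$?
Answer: $-507$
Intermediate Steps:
$O{\left(q,a \right)} = 5 + a$ ($O{\left(q,a \right)} = a + 5 = 5 + a$)
$R{\left(b,L \right)} = \frac{5 + 2 b}{L + b}$ ($R{\left(b,L \right)} = \frac{b + \left(5 + b\right)}{L + b} = \frac{5 + 2 b}{L + b}$)
$-237 + R{\left(5,-4 \right)} \left(-2\right) \left(\left(-3\right) \left(-3\right)\right) = -237 + \frac{5 + 2 \cdot 5}{-4 + 5} \left(-2\right) \left(\left(-3\right) \left(-3\right)\right) = -237 + \frac{5 + 10}{1} \left(-2\right) 9 = -237 + 1 \cdot 15 \left(-2\right) 9 = -237 + 15 \left(-2\right) 9 = -237 - 270 = -507$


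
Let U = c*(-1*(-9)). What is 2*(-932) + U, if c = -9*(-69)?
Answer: 3725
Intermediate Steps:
c = 621
U = 5589 (U = 621*(-1*(-9)) = 621*9 = 5589)
2*(-932) + U = 2*(-932) + 5589 = -1864 + 5589 = 3725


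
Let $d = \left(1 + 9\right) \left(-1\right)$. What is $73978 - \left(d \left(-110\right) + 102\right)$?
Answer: $72776$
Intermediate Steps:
$d = -10$ ($d = 10 \left(-1\right) = -10$)
$73978 - \left(d \left(-110\right) + 102\right) = 73978 - \left(\left(-10\right) \left(-110\right) + 102\right) = 73978 - \left(1100 + 102\right) = 73978 - 1202 = 72776$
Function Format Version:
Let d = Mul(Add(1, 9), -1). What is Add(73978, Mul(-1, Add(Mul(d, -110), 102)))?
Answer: 72776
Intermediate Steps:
d = -10 (d = Mul(10, -1) = -10)
Add(73978, Mul(-1, Add(Mul(d, -110), 102))) = Add(73978, Mul(-1, Add(Mul(-10, -110), 102))) = Add(73978, Mul(-1, Add(1100, 102))) = Add(73978, Mul(-1, 1202)) = Add(73978, -1202) = 72776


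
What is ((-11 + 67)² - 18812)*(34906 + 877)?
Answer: -560934308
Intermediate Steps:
((-11 + 67)² - 18812)*(34906 + 877) = (56² - 18812)*35783 = (3136 - 18812)*35783 = -15676*35783 = -560934308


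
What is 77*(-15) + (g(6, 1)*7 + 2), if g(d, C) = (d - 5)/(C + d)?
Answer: -1152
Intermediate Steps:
g(d, C) = (-5 + d)/(C + d)
77*(-15) + (g(6, 1)*7 + 2) = 77*(-15) + (((-5 + 6)/(1 + 6))*7 + 2) = -1155 + ((1/7)*7 + 2) = -1155 + (1 + 2) = -1155 + 3 = -1152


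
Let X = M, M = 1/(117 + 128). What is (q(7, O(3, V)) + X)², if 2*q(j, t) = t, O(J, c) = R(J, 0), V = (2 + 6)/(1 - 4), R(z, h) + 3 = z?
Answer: 1/60025 ≈ 1.6660e-5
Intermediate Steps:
R(z, h) = -3 + z
V = -8/3 (V = 8/(-3) = 8*(-⅓) = -8/3 ≈ -2.6667)
O(J, c) = -3 + J
q(j, t) = t/2
M = 1/245 ≈ 0.0040816
X = 1/245 ≈ 0.0040816
(q(7, O(3, V)) + X)² = ((-3 + 3)/2 + 1/245)² = ((½)*0 + 1/245)² = (0 + 1/245)² = (1/245)² = 1/60025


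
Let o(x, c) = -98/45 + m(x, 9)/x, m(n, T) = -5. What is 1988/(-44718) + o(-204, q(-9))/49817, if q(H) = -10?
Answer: -50557567777/1136135469060 ≈ -0.044500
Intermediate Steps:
o(x, c) = -98/45 - 5/x
1988/(-44718) + o(-204, q(-9))/49817 = 1988/(-44718) + (-98/45 - 5/(-204))/49817 = 1988*(-1/44718) + (-98/45 - 5*(-1/204))*(1/49817) = -994/22359 + (-98/45 + 5/204)*(1/49817) = -994/22359 - 6589/3060*1/49817 = -994/22359 - 6589/152440020 = -50557567777/1136135469060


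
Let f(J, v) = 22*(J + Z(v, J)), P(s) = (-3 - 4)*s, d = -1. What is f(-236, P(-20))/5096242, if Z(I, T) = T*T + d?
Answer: 610049/2548121 ≈ 0.23941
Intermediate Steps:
Z(I, T) = -1 + T² (Z(I, T) = T*T - 1 = T² - 1 = -1 + T²)
P(s) = -7*s
f(J, v) = -22 + 22*J + 22*J² (f(J, v) = 22*(J + (-1 + J²)) = 22*(-1 + J + J²) = -22 + 22*J + 22*J²)
f(-236, P(-20))/5096242 = (-22 + 22*(-236) + 22*(-236)²)/5096242 = (-22 - 5192 + 22*55696)*(1/5096242) = (-22 - 5192 + 1225312)*(1/5096242) = 1220098*(1/5096242) = 610049/2548121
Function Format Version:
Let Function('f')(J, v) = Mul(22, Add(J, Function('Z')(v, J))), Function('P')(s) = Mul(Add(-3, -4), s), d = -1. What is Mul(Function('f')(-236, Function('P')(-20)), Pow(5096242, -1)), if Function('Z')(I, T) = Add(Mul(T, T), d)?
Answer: Rational(610049, 2548121) ≈ 0.23941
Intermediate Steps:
Function('Z')(I, T) = Add(-1, Pow(T, 2)) (Function('Z')(I, T) = Add(Mul(T, T), -1) = Add(Pow(T, 2), -1) = Add(-1, Pow(T, 2)))
Function('P')(s) = Mul(-7, s)
Function('f')(J, v) = Add(-22, Mul(22, J), Mul(22, Pow(J, 2))) (Function('f')(J, v) = Mul(22, Add(J, Add(-1, Pow(J, 2)))) = Mul(22, Add(-1, J, Pow(J, 2))) = Add(-22, Mul(22, J), Mul(22, Pow(J, 2))))
Mul(Function('f')(-236, Function('P')(-20)), Pow(5096242, -1)) = Mul(Add(-22, Mul(22, -236), Mul(22, Pow(-236, 2))), Pow(5096242, -1)) = Mul(Add(-22, -5192, Mul(22, 55696)), Rational(1, 5096242)) = Mul(Add(-22, -5192, 1225312), Rational(1, 5096242)) = Mul(1220098, Rational(1, 5096242)) = Rational(610049, 2548121)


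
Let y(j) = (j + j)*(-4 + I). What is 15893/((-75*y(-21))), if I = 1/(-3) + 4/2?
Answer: -15893/7350 ≈ -2.1623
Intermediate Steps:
I = 5/3 (I = 1*(-⅓) + 4*(½) = -⅓ + 2 = 5/3 ≈ 1.6667)
y(j) = -14*j/3 (y(j) = (j + j)*(-4 + 5/3) = (2*j)*(-7/3) = -14*j/3)
15893/((-75*y(-21))) = 15893/((-(-350)*(-21))) = 15893/((-75*98)) = 15893/(-7350) = 15893*(-1/7350) = -15893/7350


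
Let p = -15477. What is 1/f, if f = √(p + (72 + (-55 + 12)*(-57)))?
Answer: -I*√12954/12954 ≈ -0.0087861*I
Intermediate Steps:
f = I*√12954 (f = √(-15477 + (72 + (-55 + 12)*(-57))) = √(-15477 + (72 - 43*(-57))) = √(-15477 + (72 + 2451)) = √(-15477 + 2523) = √(-12954) = I*√12954 ≈ 113.82*I)
1/f = 1/(I*√12954) = -I*√12954/12954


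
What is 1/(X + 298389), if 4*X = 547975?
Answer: 4/1741531 ≈ 2.2968e-6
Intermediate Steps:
X = 547975/4 (X = (¼)*547975 = 547975/4 ≈ 1.3699e+5)
1/(X + 298389) = 1/(547975/4 + 298389) = 1/(1741531/4) = 4/1741531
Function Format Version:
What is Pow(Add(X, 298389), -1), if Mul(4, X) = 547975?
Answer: Rational(4, 1741531) ≈ 2.2968e-6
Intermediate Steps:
X = Rational(547975, 4) (X = Mul(Rational(1, 4), 547975) = Rational(547975, 4) ≈ 1.3699e+5)
Pow(Add(X, 298389), -1) = Pow(Add(Rational(547975, 4), 298389), -1) = Pow(Rational(1741531, 4), -1) = Rational(4, 1741531)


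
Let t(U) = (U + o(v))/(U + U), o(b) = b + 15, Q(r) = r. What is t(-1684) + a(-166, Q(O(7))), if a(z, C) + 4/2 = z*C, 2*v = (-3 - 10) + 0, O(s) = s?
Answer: -7837353/6736 ≈ -1163.5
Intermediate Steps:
v = -13/2 (v = ((-3 - 10) + 0)/2 = (-13 + 0)/2 = (½)*(-13) = -13/2 ≈ -6.5000)
o(b) = 15 + b
a(z, C) = -2 + C*z (a(z, C) = -2 + z*C = -2 + C*z)
t(U) = (17/2 + U)/(2*U) (t(U) = (U + (15 - 13/2))/(U + U) = (U + 17/2)/((2*U)) = (17/2 + U)*(1/(2*U)) = (17/2 + U)/(2*U))
t(-1684) + a(-166, Q(O(7))) = (¼)*(17 + 2*(-1684))/(-1684) + (-2 + 7*(-166)) = (¼)*(-1/1684)*(17 - 3368) + (-2 - 1162) = (¼)*(-1/1684)*(-3351) - 1164 = 3351/6736 - 1164 = -7837353/6736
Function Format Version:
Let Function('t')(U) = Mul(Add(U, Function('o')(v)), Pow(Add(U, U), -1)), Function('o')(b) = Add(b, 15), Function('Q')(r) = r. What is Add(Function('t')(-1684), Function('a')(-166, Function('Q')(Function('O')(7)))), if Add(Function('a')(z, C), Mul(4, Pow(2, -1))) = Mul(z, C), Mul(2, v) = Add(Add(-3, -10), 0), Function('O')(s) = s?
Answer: Rational(-7837353, 6736) ≈ -1163.5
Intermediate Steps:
v = Rational(-13, 2) (v = Mul(Rational(1, 2), Add(Add(-3, -10), 0)) = Mul(Rational(1, 2), Add(-13, 0)) = Mul(Rational(1, 2), -13) = Rational(-13, 2) ≈ -6.5000)
Function('o')(b) = Add(15, b)
Function('a')(z, C) = Add(-2, Mul(C, z)) (Function('a')(z, C) = Add(-2, Mul(z, C)) = Add(-2, Mul(C, z)))
Function('t')(U) = Mul(Rational(1, 2), Pow(U, -1), Add(Rational(17, 2), U)) (Function('t')(U) = Mul(Add(U, Add(15, Rational(-13, 2))), Pow(Add(U, U), -1)) = Mul(Add(U, Rational(17, 2)), Pow(Mul(2, U), -1)) = Mul(Add(Rational(17, 2), U), Mul(Rational(1, 2), Pow(U, -1))) = Mul(Rational(1, 2), Pow(U, -1), Add(Rational(17, 2), U)))
Add(Function('t')(-1684), Function('a')(-166, Function('Q')(Function('O')(7)))) = Add(Mul(Rational(1, 4), Pow(-1684, -1), Add(17, Mul(2, -1684))), Add(-2, Mul(7, -166))) = Add(Mul(Rational(1, 4), Rational(-1, 1684), Add(17, -3368)), Add(-2, -1162)) = Add(Mul(Rational(1, 4), Rational(-1, 1684), -3351), -1164) = Add(Rational(3351, 6736), -1164) = Rational(-7837353, 6736)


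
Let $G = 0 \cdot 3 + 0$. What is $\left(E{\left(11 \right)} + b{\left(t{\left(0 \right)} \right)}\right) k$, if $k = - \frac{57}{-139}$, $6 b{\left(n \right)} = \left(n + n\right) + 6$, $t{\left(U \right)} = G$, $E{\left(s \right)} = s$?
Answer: $\frac{684}{139} \approx 4.9209$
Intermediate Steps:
$G = 0$ ($G = 0 + 0 = 0$)
$t{\left(U \right)} = 0$
$b{\left(n \right)} = 1 + \frac{n}{3}$ ($b{\left(n \right)} = \frac{\left(n + n\right) + 6}{6} = \frac{2 n + 6}{6} = \frac{6 + 2 n}{6} = 1 + \frac{n}{3}$)
$k = \frac{57}{139}$ ($k = \left(-57\right) \left(- \frac{1}{139}\right) = \frac{57}{139} \approx 0.41007$)
$\left(E{\left(11 \right)} + b{\left(t{\left(0 \right)} \right)}\right) k = \left(11 + \left(1 + \frac{1}{3} \cdot 0\right)\right) \frac{57}{139} = \left(11 + \left(1 + 0\right)\right) \frac{57}{139} = \left(11 + 1\right) \frac{57}{139} = 12 \cdot \frac{57}{139} = \frac{684}{139}$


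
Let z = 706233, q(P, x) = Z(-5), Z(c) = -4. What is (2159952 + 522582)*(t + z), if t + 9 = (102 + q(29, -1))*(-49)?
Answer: 1881588363348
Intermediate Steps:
q(P, x) = -4
t = -4811 (t = -9 + (102 - 4)*(-49) = -9 + 98*(-49) = -9 - 4802 = -4811)
(2159952 + 522582)*(t + z) = (2159952 + 522582)*(-4811 + 706233) = 2682534*701422 = 1881588363348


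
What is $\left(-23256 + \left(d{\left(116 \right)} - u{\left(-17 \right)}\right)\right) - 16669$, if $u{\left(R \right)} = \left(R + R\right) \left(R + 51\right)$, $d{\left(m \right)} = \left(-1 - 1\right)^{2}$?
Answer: $-38765$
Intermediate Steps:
$d{\left(m \right)} = 4$ ($d{\left(m \right)} = \left(-2\right)^{2} = 4$)
$u{\left(R \right)} = 2 R \left(51 + R\right)$
$\left(-23256 + \left(d{\left(116 \right)} - u{\left(-17 \right)}\right)\right) - 16669 = \left(-23256 - \left(-4 + 2 \left(-17\right) \left(51 - 17\right)\right)\right) - 16669 = \left(-23256 - \left(-4 + 2 \left(-17\right) 34\right)\right) - 16669 = \left(-23256 + \left(4 - -1156\right)\right) - 16669 = \left(-23256 + \left(4 + 1156\right)\right) - 16669 = \left(-23256 + 1160\right) - 16669 = -22096 - 16669 = -38765$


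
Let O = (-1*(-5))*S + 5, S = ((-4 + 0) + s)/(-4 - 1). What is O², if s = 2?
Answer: 49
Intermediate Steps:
S = ⅖ (S = ((-4 + 0) + 2)/(-4 - 1) = (-4 + 2)/(-5) = -2*(-⅕) = ⅖ ≈ 0.40000)
O = 7 (O = -1*(-5)*(⅖) + 5 = 5*(⅖) + 5 = 2 + 5 = 7)
O² = 7² = 49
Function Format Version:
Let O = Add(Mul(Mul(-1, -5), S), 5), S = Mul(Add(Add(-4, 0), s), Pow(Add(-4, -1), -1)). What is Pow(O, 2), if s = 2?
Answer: 49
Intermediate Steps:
S = Rational(2, 5) (S = Mul(Add(Add(-4, 0), 2), Pow(Add(-4, -1), -1)) = Mul(Add(-4, 2), Pow(-5, -1)) = Mul(-2, Rational(-1, 5)) = Rational(2, 5) ≈ 0.40000)
O = 7 (O = Add(Mul(Mul(-1, -5), Rational(2, 5)), 5) = Add(Mul(5, Rational(2, 5)), 5) = Add(2, 5) = 7)
Pow(O, 2) = Pow(7, 2) = 49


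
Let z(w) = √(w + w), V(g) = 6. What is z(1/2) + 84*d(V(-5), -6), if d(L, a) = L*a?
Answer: -3023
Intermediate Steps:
z(w) = √2*√w (z(w) = √(2*w) = √2*√w)
z(1/2) + 84*d(V(-5), -6) = √2*√(1/2) + 84*(6*(-6)) = √2*√(½) + 84*(-36) = √2*(√2/2) - 3024 = 1 - 3024 = -3023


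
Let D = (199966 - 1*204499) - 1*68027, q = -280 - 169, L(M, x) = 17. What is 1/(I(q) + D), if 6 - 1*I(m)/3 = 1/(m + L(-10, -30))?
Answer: -144/10446047 ≈ -1.3785e-5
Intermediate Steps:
q = -449
I(m) = 18 - 3/(17 + m) (I(m) = 18 - 3/(m + 17) = 18 - 3/(17 + m))
D = -72560 (D = (199966 - 204499) - 68027 = -4533 - 68027 = -72560)
1/(I(q) + D) = 1/(3*(101 + 6*(-449))/(17 - 449) - 72560) = 1/(3*(101 - 2694)/(-432) - 72560) = 1/(3*(-1/432)*(-2593) - 72560) = 1/(2593/144 - 72560) = 1/(-10446047/144) = -144/10446047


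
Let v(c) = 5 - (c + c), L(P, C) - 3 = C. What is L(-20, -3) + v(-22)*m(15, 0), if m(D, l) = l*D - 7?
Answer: -343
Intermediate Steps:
L(P, C) = 3 + C
m(D, l) = -7 + D*l (m(D, l) = D*l - 7 = -7 + D*l)
v(c) = 5 - 2*c
L(-20, -3) + v(-22)*m(15, 0) = (3 - 3) + (5 - 2*(-22))*(-7 + 15*0) = 0 + (5 + 44)*(-7 + 0) = 0 + 49*(-7) = 0 - 343 = -343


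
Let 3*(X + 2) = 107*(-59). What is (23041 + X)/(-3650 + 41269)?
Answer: 62804/112857 ≈ 0.55649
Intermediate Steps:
X = -6319/3 (X = -2 + (107*(-59))/3 = -2 + (⅓)*(-6313) = -2 - 6313/3 = -6319/3 ≈ -2106.3)
(23041 + X)/(-3650 + 41269) = (23041 - 6319/3)/(-3650 + 41269) = (62804/3)/37619 = (62804/3)*(1/37619) = 62804/112857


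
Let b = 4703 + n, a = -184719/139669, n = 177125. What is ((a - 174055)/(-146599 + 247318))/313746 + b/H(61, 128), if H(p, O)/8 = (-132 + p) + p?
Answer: -100313735339189902711/44135660116632060 ≈ -2272.9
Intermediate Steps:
a = -184719/139669 (a = -184719*1/139669 = -184719/139669 ≈ -1.3225)
H(p, O) = -1056 + 16*p (H(p, O) = 8*((-132 + p) + p) = 8*(-132 + 2*p) = -1056 + 16*p)
b = 181828 (b = 4703 + 177125 = 181828)
((a - 174055)/(-146599 + 247318))/313746 + b/H(61, 128) = ((-184719/139669 - 174055)/(-146599 + 247318))/313746 + 181828/(-1056 + 16*61) = -24310272514/139669/100719*(1/313746) + 181828/(-1056 + 976) = -24310272514/139669*1/100719*(1/313746) + 181828/(-80) = -24310272514/14067322011*1/313746 + 181828*(-1/80) = -12155136257/2206783005831603 - 45457/20 = -100313735339189902711/44135660116632060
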